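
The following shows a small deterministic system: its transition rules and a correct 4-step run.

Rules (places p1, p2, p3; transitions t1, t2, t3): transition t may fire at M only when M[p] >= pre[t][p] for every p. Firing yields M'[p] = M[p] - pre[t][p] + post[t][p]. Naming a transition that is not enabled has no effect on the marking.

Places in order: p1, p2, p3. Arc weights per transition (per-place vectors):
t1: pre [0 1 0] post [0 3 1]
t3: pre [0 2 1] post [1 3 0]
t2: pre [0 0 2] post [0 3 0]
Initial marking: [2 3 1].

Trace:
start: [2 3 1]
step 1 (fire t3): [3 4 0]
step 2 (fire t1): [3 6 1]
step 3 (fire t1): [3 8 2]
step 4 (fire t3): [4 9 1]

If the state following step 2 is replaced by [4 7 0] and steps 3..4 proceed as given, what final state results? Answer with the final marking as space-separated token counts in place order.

state after step 2 := [4 7 0]
step 3 (fire t1): [4 9 1]
step 4 (fire t3): [5 10 0]

5 10 0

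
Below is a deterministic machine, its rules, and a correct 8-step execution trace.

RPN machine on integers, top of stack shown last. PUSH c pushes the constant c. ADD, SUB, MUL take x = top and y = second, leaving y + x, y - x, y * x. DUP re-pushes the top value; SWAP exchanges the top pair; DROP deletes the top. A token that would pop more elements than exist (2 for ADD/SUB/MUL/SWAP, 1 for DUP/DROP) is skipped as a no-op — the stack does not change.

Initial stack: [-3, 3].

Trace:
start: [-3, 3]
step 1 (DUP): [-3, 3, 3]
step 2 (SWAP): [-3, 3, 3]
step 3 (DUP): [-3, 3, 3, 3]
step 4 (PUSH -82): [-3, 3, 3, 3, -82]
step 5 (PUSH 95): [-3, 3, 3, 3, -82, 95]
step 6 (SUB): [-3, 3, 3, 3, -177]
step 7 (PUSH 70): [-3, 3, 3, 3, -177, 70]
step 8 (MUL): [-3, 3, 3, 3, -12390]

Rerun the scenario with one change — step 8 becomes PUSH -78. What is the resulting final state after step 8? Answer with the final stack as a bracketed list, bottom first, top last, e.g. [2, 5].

(re-executing from step 8 with the substitution; state before step 8: [-3, 3, 3, 3, -177, 70])
step 8 (PUSH -78): [-3, 3, 3, 3, -177, 70, -78]

[-3, 3, 3, 3, -177, 70, -78]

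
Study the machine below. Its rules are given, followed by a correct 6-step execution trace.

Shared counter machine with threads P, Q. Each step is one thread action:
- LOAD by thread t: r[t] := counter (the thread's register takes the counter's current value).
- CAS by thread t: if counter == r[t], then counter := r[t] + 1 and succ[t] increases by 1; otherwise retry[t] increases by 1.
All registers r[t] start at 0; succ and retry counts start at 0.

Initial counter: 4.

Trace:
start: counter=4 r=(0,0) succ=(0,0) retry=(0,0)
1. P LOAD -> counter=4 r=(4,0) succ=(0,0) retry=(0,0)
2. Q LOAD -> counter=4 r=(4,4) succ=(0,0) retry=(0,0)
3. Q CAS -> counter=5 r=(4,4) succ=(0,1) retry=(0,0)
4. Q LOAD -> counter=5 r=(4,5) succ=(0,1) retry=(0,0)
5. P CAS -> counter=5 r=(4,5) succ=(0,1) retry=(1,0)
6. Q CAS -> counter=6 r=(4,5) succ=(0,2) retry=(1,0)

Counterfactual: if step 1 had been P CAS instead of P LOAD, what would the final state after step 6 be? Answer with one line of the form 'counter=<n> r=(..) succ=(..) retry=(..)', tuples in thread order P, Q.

(re-executing from step 1 with the substitution; state before step 1: counter=4 r=(0,0) succ=(0,0) retry=(0,0))
1. P CAS -> counter=4 r=(0,0) succ=(0,0) retry=(1,0)
2. Q LOAD -> counter=4 r=(0,4) succ=(0,0) retry=(1,0)
3. Q CAS -> counter=5 r=(0,4) succ=(0,1) retry=(1,0)
4. Q LOAD -> counter=5 r=(0,5) succ=(0,1) retry=(1,0)
5. P CAS -> counter=5 r=(0,5) succ=(0,1) retry=(2,0)
6. Q CAS -> counter=6 r=(0,5) succ=(0,2) retry=(2,0)

counter=6 r=(0,5) succ=(0,2) retry=(2,0)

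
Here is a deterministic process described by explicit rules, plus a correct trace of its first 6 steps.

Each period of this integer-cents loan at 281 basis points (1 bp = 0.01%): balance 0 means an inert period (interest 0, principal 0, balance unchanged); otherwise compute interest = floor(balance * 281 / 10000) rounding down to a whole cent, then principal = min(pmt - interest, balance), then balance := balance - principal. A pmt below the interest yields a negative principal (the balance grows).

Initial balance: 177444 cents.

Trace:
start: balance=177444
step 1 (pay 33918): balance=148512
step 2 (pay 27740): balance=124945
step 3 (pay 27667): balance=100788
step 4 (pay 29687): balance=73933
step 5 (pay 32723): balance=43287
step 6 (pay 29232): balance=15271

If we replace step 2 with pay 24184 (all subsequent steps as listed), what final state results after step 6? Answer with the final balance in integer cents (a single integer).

19243

(re-executing from step 2 with the substitution; state before step 2: balance=148512)
step 2 (pay 24184): balance=128501
step 3 (pay 27667): balance=104444
step 4 (pay 29687): balance=77691
step 5 (pay 32723): balance=47151
step 6 (pay 29232): balance=19243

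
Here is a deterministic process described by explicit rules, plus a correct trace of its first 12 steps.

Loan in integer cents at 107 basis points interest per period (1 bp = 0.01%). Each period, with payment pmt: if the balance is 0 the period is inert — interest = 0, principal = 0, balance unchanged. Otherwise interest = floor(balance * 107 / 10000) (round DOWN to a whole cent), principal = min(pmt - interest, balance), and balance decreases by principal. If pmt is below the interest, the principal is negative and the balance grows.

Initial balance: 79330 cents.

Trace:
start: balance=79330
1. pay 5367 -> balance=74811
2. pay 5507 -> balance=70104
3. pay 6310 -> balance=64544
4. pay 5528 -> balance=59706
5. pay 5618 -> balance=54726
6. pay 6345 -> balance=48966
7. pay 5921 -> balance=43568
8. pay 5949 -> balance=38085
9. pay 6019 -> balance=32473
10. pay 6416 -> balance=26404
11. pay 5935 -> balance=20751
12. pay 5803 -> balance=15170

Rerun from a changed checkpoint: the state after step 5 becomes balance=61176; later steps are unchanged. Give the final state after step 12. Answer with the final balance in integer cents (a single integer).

22118

state after step 5 := balance=61176
6. pay 6345 -> balance=55485
7. pay 5921 -> balance=50157
8. pay 5949 -> balance=44744
9. pay 6019 -> balance=39203
10. pay 6416 -> balance=33206
11. pay 5935 -> balance=27626
12. pay 5803 -> balance=22118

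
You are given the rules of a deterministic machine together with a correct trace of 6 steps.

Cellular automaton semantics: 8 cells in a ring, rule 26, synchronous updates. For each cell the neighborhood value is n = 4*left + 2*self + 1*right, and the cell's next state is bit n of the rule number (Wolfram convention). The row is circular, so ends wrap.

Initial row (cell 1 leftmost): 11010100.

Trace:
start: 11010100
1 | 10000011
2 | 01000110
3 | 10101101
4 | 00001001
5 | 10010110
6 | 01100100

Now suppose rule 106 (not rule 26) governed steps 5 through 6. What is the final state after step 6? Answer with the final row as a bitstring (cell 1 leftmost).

00100100

(re-executing steps 5..6 under rule 106; state before step 5: 00001001)
5 | 00010010
6 | 00100100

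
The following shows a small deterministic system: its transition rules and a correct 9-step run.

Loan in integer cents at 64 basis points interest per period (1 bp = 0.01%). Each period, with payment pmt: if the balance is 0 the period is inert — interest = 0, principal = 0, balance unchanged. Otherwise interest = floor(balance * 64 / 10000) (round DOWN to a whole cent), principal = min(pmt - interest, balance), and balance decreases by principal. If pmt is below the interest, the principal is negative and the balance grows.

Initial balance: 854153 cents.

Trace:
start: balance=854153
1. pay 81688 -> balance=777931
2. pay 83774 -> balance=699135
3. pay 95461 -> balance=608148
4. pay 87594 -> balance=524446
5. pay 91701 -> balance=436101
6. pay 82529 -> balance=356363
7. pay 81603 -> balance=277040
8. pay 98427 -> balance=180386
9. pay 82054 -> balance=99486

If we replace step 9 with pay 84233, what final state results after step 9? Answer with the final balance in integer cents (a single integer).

97307

(re-executing from step 9 with the substitution; state before step 9: balance=180386)
9. pay 84233 -> balance=97307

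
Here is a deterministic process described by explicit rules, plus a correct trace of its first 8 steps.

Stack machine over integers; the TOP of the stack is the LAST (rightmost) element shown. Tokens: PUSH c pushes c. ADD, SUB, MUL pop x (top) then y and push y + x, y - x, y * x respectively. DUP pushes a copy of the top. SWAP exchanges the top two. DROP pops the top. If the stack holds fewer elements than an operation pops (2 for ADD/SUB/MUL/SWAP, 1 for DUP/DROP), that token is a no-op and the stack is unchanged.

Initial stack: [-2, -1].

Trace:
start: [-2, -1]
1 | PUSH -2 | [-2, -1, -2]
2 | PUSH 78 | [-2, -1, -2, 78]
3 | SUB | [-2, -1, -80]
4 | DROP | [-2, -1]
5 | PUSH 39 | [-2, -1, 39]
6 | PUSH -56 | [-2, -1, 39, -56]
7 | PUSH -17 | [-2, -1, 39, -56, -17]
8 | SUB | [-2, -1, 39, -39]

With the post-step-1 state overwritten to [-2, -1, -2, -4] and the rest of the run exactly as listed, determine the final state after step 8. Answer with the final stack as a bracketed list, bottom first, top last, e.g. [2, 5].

[-2, -1, -2, 39, -39]

state after step 1 := [-2, -1, -2, -4]
2 | PUSH 78 | [-2, -1, -2, -4, 78]
3 | SUB | [-2, -1, -2, -82]
4 | DROP | [-2, -1, -2]
5 | PUSH 39 | [-2, -1, -2, 39]
6 | PUSH -56 | [-2, -1, -2, 39, -56]
7 | PUSH -17 | [-2, -1, -2, 39, -56, -17]
8 | SUB | [-2, -1, -2, 39, -39]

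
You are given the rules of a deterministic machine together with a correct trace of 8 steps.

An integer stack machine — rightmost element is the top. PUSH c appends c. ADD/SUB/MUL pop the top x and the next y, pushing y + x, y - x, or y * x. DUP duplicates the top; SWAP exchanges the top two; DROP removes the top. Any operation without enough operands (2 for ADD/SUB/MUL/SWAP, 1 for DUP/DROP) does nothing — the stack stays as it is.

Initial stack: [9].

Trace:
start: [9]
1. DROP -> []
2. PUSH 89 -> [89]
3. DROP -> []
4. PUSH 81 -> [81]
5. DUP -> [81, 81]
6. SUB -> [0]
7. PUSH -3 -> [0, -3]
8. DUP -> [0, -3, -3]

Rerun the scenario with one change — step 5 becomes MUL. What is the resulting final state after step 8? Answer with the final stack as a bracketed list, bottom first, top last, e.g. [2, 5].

[81, -3, -3]

(re-executing from step 5 with the substitution; state before step 5: [81])
5. MUL -> [81]
6. SUB -> [81]
7. PUSH -3 -> [81, -3]
8. DUP -> [81, -3, -3]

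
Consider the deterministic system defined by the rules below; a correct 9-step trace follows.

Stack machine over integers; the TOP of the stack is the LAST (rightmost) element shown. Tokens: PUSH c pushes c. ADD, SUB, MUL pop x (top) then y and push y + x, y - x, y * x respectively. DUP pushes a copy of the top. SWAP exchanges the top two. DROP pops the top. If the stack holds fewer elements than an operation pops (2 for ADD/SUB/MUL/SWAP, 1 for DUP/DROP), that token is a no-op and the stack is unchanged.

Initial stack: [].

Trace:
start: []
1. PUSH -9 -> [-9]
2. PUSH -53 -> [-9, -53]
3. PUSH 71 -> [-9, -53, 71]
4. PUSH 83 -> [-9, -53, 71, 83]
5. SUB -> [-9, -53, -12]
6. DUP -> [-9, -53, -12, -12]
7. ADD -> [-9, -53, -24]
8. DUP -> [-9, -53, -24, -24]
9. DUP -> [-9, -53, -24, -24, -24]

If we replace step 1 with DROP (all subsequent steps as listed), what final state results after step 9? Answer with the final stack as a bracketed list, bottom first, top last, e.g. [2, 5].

[-53, -24, -24, -24]

(re-executing from step 1 with the substitution; state before step 1: [])
1. DROP -> []
2. PUSH -53 -> [-53]
3. PUSH 71 -> [-53, 71]
4. PUSH 83 -> [-53, 71, 83]
5. SUB -> [-53, -12]
6. DUP -> [-53, -12, -12]
7. ADD -> [-53, -24]
8. DUP -> [-53, -24, -24]
9. DUP -> [-53, -24, -24, -24]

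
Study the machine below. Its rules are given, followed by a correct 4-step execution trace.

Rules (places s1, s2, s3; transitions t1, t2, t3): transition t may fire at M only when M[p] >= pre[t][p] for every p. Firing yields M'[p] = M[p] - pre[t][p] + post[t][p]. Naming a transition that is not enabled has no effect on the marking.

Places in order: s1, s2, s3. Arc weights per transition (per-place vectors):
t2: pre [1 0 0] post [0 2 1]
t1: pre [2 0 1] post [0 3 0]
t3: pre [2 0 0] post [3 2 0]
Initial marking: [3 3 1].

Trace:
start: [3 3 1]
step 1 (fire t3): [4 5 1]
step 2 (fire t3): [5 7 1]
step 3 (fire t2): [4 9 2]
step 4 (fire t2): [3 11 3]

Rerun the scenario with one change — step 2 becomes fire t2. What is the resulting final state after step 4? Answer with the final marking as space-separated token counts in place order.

1 11 4

(re-executing from step 2 with the substitution; state before step 2: [4 5 1])
step 2 (fire t2): [3 7 2]
step 3 (fire t2): [2 9 3]
step 4 (fire t2): [1 11 4]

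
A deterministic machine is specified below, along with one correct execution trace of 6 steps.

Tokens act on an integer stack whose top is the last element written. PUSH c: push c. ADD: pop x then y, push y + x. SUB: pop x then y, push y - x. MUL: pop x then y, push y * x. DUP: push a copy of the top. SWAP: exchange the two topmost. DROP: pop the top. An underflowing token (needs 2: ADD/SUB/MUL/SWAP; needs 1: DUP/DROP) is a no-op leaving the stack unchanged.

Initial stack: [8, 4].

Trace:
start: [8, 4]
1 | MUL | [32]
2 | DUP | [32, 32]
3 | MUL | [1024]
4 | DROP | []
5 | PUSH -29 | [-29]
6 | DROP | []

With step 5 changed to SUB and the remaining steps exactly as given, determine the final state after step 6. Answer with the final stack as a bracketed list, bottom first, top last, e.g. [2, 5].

[]

(re-executing from step 5 with the substitution; state before step 5: [])
5 | SUB | []
6 | DROP | []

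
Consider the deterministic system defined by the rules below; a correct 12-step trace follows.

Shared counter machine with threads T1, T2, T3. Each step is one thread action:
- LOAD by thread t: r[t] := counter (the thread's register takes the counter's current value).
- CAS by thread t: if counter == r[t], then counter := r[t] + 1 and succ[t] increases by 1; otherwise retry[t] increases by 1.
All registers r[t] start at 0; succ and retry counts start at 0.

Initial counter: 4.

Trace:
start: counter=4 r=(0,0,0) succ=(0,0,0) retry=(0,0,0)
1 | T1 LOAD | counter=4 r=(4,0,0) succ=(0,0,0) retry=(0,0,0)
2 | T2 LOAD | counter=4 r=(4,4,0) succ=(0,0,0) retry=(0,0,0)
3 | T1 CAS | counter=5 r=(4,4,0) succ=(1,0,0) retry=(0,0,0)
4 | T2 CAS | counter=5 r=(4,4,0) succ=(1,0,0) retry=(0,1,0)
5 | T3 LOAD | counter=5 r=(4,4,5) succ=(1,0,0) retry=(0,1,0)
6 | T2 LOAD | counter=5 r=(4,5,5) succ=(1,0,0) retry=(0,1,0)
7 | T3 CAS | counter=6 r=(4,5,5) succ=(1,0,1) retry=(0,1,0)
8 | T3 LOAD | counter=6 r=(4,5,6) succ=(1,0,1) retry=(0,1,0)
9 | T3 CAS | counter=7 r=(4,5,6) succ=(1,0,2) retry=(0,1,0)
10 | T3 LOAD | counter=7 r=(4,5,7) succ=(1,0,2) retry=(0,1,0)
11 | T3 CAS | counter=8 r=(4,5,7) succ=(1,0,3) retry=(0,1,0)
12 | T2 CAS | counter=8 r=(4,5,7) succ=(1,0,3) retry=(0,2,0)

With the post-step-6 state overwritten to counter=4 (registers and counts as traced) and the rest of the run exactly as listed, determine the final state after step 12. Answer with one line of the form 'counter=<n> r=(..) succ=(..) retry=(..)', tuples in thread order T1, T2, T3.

state after step 6 := counter=4 r=(4,5,5) succ=(1,0,0) retry=(0,1,0)
7 | T3 CAS | counter=4 r=(4,5,5) succ=(1,0,0) retry=(0,1,1)
8 | T3 LOAD | counter=4 r=(4,5,4) succ=(1,0,0) retry=(0,1,1)
9 | T3 CAS | counter=5 r=(4,5,4) succ=(1,0,1) retry=(0,1,1)
10 | T3 LOAD | counter=5 r=(4,5,5) succ=(1,0,1) retry=(0,1,1)
11 | T3 CAS | counter=6 r=(4,5,5) succ=(1,0,2) retry=(0,1,1)
12 | T2 CAS | counter=6 r=(4,5,5) succ=(1,0,2) retry=(0,2,1)

counter=6 r=(4,5,5) succ=(1,0,2) retry=(0,2,1)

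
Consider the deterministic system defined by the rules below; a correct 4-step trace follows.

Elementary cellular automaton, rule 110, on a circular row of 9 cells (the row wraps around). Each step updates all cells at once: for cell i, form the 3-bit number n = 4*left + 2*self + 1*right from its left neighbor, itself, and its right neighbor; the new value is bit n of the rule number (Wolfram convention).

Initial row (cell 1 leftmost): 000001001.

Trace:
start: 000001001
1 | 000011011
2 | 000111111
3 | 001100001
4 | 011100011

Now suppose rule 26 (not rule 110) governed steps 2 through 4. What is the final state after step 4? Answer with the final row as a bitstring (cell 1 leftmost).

110001010

(re-executing steps 2..4 under rule 26; state before step 2: 000011011)
2 | 100110010
3 | 011101100
4 | 110001010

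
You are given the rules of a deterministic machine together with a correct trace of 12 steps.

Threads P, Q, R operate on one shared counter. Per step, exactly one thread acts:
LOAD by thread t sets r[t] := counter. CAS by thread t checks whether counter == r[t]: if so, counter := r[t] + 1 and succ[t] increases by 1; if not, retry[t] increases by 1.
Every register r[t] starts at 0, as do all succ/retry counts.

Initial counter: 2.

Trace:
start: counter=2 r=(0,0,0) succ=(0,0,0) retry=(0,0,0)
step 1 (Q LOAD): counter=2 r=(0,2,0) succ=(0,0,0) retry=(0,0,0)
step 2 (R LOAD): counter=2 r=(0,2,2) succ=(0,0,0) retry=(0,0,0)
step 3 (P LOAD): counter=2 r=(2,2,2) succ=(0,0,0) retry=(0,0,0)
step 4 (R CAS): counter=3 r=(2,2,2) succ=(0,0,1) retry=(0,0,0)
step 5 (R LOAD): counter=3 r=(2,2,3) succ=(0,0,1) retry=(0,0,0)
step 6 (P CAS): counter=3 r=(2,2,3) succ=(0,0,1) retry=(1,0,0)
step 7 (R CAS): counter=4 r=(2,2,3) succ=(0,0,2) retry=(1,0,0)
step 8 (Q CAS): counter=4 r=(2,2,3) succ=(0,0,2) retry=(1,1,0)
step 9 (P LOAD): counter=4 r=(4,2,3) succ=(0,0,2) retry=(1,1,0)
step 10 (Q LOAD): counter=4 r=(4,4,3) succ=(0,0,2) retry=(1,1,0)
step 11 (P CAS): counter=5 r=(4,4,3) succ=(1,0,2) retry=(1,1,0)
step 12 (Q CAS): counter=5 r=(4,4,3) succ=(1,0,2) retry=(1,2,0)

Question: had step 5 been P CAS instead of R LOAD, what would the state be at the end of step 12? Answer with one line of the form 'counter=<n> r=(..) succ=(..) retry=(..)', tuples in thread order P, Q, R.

(re-executing from step 5 with the substitution; state before step 5: counter=3 r=(2,2,2) succ=(0,0,1) retry=(0,0,0))
step 5 (P CAS): counter=3 r=(2,2,2) succ=(0,0,1) retry=(1,0,0)
step 6 (P CAS): counter=3 r=(2,2,2) succ=(0,0,1) retry=(2,0,0)
step 7 (R CAS): counter=3 r=(2,2,2) succ=(0,0,1) retry=(2,0,1)
step 8 (Q CAS): counter=3 r=(2,2,2) succ=(0,0,1) retry=(2,1,1)
step 9 (P LOAD): counter=3 r=(3,2,2) succ=(0,0,1) retry=(2,1,1)
step 10 (Q LOAD): counter=3 r=(3,3,2) succ=(0,0,1) retry=(2,1,1)
step 11 (P CAS): counter=4 r=(3,3,2) succ=(1,0,1) retry=(2,1,1)
step 12 (Q CAS): counter=4 r=(3,3,2) succ=(1,0,1) retry=(2,2,1)

counter=4 r=(3,3,2) succ=(1,0,1) retry=(2,2,1)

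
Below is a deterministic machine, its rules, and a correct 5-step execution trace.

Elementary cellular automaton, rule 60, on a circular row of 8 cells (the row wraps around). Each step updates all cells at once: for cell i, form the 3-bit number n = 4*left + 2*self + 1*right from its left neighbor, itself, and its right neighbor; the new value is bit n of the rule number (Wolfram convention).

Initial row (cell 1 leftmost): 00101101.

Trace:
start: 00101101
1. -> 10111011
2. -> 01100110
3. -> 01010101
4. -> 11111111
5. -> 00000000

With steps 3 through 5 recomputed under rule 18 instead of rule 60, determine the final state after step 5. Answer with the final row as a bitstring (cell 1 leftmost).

(re-executing steps 3..5 under rule 18; state before step 3: 01100110)
3. -> 10011001
4. -> 01100110
5. -> 10011001

10011001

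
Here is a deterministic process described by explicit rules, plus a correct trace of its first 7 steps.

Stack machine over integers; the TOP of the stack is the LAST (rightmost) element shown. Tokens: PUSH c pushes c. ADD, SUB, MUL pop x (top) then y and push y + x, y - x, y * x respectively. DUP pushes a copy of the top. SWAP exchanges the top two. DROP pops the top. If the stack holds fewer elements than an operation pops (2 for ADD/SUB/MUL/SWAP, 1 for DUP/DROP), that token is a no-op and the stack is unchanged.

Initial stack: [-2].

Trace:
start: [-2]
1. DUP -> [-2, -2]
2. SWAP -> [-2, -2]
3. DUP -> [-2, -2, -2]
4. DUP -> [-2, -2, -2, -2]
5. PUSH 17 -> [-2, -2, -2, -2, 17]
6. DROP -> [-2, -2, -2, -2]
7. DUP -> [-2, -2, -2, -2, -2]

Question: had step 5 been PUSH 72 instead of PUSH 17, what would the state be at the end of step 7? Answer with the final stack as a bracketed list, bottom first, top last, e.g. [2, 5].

(re-executing from step 5 with the substitution; state before step 5: [-2, -2, -2, -2])
5. PUSH 72 -> [-2, -2, -2, -2, 72]
6. DROP -> [-2, -2, -2, -2]
7. DUP -> [-2, -2, -2, -2, -2]

[-2, -2, -2, -2, -2]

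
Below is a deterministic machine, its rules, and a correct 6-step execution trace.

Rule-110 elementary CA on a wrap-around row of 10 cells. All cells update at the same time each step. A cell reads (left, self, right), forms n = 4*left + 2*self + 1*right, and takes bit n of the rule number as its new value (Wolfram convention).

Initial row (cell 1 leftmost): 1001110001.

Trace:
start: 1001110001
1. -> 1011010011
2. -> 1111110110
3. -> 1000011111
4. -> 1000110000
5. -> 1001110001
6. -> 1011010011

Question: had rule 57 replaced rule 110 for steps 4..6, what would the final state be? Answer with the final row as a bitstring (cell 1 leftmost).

1010011000

(re-executing steps 4..6 under rule 57; state before step 4: 1000011111)
4. -> 0111010000
5. -> 0100101111
6. -> 1010011000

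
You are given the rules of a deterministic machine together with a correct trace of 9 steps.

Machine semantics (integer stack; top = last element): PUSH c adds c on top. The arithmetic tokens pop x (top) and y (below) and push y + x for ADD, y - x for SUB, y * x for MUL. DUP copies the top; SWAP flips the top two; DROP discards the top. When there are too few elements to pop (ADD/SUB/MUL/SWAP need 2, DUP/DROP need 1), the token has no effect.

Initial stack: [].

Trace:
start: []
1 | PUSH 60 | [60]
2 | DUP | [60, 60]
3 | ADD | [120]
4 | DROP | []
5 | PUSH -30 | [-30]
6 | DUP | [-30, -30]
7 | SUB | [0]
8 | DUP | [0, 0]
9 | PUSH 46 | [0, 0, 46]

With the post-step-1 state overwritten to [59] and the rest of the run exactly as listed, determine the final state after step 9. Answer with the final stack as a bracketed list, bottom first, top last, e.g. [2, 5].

state after step 1 := [59]
2 | DUP | [59, 59]
3 | ADD | [118]
4 | DROP | []
5 | PUSH -30 | [-30]
6 | DUP | [-30, -30]
7 | SUB | [0]
8 | DUP | [0, 0]
9 | PUSH 46 | [0, 0, 46]

[0, 0, 46]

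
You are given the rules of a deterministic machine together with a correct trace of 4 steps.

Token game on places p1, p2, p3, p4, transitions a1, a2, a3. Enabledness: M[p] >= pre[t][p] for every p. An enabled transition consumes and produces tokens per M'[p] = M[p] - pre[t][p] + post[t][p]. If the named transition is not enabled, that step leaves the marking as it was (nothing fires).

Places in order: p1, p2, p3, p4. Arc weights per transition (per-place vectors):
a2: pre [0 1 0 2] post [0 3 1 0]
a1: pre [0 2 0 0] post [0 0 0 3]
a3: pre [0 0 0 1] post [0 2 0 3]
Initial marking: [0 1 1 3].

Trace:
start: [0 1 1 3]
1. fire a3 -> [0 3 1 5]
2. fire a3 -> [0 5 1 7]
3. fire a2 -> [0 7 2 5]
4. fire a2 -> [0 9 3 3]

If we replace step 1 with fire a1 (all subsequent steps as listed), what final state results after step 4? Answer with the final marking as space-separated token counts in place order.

0 7 3 1

(re-executing from step 1 with the substitution; state before step 1: [0 1 1 3])
1. fire a1 -> [0 1 1 3]
2. fire a3 -> [0 3 1 5]
3. fire a2 -> [0 5 2 3]
4. fire a2 -> [0 7 3 1]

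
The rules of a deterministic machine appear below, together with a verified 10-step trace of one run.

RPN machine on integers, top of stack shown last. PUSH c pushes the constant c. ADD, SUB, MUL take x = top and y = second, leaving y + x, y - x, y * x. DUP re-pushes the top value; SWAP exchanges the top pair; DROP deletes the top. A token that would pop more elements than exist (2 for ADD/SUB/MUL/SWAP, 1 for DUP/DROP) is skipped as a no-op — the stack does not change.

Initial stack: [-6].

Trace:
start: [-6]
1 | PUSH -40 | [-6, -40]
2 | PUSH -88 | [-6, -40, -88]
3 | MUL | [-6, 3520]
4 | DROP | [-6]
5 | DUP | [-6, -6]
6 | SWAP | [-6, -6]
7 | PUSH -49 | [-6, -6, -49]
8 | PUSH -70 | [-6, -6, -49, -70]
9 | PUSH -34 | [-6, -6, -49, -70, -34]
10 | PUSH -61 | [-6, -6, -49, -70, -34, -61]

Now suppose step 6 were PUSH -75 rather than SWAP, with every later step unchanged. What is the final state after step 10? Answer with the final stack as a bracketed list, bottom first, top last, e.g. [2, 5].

[-6, -6, -75, -49, -70, -34, -61]

(re-executing from step 6 with the substitution; state before step 6: [-6, -6])
6 | PUSH -75 | [-6, -6, -75]
7 | PUSH -49 | [-6, -6, -75, -49]
8 | PUSH -70 | [-6, -6, -75, -49, -70]
9 | PUSH -34 | [-6, -6, -75, -49, -70, -34]
10 | PUSH -61 | [-6, -6, -75, -49, -70, -34, -61]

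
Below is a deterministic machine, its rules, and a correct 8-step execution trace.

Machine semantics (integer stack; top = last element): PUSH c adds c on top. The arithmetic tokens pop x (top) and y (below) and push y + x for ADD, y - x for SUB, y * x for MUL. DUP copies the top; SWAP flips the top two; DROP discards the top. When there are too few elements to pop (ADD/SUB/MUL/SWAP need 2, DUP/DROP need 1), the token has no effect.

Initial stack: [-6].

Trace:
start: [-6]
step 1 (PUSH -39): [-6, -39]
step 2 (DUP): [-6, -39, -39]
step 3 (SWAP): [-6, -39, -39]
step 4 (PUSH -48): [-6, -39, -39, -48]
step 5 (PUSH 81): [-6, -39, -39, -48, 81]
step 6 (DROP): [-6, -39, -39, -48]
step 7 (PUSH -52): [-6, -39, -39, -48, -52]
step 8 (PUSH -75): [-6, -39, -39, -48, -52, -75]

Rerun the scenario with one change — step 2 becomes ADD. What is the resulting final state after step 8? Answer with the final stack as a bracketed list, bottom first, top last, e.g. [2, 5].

[-45, -48, -52, -75]

(re-executing from step 2 with the substitution; state before step 2: [-6, -39])
step 2 (ADD): [-45]
step 3 (SWAP): [-45]
step 4 (PUSH -48): [-45, -48]
step 5 (PUSH 81): [-45, -48, 81]
step 6 (DROP): [-45, -48]
step 7 (PUSH -52): [-45, -48, -52]
step 8 (PUSH -75): [-45, -48, -52, -75]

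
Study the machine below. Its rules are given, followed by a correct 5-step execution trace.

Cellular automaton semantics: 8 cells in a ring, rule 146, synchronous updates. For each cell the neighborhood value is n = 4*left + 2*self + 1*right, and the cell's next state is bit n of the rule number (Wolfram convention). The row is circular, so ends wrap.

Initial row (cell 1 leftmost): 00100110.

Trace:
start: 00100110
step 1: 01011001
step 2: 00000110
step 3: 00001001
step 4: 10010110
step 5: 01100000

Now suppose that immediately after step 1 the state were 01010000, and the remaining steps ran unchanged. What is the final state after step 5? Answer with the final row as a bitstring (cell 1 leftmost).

state after step 1 := 01010000
step 2: 10001000
step 3: 01010101
step 4: 00000000
step 5: 00000000

00000000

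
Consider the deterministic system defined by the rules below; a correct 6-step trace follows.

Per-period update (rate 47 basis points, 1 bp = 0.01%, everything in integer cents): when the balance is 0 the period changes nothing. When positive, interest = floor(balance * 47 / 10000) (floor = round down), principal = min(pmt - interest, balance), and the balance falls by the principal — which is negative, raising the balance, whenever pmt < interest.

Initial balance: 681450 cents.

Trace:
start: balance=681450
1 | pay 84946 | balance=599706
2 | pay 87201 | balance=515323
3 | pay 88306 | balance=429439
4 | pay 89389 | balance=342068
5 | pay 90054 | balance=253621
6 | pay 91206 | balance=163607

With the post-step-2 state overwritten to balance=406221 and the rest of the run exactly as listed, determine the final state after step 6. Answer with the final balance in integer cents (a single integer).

state after step 2 := balance=406221
3 | pay 88306 | balance=319824
4 | pay 89389 | balance=231938
5 | pay 90054 | balance=142974
6 | pay 91206 | balance=52439

52439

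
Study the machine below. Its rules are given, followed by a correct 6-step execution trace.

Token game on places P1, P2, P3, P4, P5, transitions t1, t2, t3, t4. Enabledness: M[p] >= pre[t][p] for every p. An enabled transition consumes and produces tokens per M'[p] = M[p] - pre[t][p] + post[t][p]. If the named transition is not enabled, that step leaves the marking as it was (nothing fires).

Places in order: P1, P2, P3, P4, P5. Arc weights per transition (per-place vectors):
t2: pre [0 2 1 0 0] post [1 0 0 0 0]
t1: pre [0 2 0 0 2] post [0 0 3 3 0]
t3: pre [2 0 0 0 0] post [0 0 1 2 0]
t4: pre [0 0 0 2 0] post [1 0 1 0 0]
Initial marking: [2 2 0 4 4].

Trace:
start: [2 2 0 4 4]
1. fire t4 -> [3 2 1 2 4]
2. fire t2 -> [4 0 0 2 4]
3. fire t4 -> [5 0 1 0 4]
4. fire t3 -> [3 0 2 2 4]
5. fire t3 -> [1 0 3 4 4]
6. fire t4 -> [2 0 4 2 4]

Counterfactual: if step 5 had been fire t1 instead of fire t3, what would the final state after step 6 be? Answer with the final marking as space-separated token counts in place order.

(re-executing from step 5 with the substitution; state before step 5: [3 0 2 2 4])
5. fire t1 -> [3 0 2 2 4]
6. fire t4 -> [4 0 3 0 4]

4 0 3 0 4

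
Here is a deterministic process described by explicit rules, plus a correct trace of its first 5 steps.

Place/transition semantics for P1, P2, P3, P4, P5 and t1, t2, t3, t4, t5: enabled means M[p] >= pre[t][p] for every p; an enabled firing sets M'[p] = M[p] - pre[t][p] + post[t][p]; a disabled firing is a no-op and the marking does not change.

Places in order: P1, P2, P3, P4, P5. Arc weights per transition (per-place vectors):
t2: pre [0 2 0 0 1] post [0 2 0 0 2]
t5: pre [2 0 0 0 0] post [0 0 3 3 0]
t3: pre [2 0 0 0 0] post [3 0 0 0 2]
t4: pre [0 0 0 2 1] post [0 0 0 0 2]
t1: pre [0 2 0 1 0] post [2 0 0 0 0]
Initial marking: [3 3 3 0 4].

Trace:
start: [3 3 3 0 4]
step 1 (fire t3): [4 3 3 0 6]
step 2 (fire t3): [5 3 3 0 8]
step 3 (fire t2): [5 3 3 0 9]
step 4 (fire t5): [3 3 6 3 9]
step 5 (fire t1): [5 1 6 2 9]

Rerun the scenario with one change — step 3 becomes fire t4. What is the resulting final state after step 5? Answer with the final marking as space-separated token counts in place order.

(re-executing from step 3 with the substitution; state before step 3: [5 3 3 0 8])
step 3 (fire t4): [5 3 3 0 8]
step 4 (fire t5): [3 3 6 3 8]
step 5 (fire t1): [5 1 6 2 8]

5 1 6 2 8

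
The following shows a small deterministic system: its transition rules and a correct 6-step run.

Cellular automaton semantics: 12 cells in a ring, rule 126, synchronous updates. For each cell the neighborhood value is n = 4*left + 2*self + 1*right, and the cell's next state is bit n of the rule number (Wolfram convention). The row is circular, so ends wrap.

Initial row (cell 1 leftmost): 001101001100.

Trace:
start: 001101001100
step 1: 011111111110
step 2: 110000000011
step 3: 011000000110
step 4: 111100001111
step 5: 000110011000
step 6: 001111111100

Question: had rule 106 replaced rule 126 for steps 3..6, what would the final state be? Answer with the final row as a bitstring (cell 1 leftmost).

(re-executing steps 3..6 under rule 106; state before step 3: 110000000011)
step 3: 010000000110
step 4: 100000001110
step 5: 000000011011
step 6: 000000111111

000000111111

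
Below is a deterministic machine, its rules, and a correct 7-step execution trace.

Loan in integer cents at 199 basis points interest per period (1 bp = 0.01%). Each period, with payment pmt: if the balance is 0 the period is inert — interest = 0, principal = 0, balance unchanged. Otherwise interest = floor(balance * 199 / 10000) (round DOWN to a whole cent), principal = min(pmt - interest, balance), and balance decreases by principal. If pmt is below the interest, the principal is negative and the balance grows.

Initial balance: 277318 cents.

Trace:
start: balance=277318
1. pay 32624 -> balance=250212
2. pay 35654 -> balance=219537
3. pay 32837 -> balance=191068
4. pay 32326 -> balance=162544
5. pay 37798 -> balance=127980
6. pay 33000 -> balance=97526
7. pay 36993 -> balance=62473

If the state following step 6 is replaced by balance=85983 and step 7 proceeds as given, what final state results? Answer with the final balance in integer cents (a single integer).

state after step 6 := balance=85983
7. pay 36993 -> balance=50701

50701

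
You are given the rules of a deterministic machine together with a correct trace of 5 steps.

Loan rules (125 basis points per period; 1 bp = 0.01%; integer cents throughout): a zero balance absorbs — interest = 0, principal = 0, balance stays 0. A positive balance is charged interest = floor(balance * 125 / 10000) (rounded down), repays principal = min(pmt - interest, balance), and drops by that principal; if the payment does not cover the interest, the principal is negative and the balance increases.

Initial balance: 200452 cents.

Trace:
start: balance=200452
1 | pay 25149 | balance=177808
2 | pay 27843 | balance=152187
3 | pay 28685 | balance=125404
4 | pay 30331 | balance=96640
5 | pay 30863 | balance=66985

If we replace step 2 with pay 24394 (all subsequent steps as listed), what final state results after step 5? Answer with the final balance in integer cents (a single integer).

70565

(re-executing from step 2 with the substitution; state before step 2: balance=177808)
2 | pay 24394 | balance=155636
3 | pay 28685 | balance=128896
4 | pay 30331 | balance=100176
5 | pay 30863 | balance=70565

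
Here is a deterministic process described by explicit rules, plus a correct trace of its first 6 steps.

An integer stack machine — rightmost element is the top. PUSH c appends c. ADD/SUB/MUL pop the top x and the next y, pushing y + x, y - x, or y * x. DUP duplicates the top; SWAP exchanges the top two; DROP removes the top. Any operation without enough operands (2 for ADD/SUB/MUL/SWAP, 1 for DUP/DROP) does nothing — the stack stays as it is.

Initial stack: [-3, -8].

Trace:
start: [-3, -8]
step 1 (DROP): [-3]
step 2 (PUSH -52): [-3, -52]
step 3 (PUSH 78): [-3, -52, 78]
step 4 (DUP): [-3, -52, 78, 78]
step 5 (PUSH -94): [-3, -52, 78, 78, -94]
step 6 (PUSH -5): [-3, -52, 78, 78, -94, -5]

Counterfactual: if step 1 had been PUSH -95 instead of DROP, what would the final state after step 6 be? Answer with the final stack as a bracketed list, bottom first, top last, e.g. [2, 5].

[-3, -8, -95, -52, 78, 78, -94, -5]

(re-executing from step 1 with the substitution; state before step 1: [-3, -8])
step 1 (PUSH -95): [-3, -8, -95]
step 2 (PUSH -52): [-3, -8, -95, -52]
step 3 (PUSH 78): [-3, -8, -95, -52, 78]
step 4 (DUP): [-3, -8, -95, -52, 78, 78]
step 5 (PUSH -94): [-3, -8, -95, -52, 78, 78, -94]
step 6 (PUSH -5): [-3, -8, -95, -52, 78, 78, -94, -5]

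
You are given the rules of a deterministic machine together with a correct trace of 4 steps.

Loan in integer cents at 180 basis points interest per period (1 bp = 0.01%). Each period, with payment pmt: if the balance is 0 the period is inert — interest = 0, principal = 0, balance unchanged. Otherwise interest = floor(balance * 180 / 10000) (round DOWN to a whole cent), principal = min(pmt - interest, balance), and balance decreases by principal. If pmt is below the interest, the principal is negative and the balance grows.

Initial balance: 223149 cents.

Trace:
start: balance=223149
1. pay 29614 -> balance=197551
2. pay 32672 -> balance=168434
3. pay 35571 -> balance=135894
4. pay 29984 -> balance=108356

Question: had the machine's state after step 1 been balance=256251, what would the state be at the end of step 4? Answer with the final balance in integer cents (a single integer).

state after step 1 := balance=256251
2. pay 32672 -> balance=228191
3. pay 35571 -> balance=196727
4. pay 29984 -> balance=170284

170284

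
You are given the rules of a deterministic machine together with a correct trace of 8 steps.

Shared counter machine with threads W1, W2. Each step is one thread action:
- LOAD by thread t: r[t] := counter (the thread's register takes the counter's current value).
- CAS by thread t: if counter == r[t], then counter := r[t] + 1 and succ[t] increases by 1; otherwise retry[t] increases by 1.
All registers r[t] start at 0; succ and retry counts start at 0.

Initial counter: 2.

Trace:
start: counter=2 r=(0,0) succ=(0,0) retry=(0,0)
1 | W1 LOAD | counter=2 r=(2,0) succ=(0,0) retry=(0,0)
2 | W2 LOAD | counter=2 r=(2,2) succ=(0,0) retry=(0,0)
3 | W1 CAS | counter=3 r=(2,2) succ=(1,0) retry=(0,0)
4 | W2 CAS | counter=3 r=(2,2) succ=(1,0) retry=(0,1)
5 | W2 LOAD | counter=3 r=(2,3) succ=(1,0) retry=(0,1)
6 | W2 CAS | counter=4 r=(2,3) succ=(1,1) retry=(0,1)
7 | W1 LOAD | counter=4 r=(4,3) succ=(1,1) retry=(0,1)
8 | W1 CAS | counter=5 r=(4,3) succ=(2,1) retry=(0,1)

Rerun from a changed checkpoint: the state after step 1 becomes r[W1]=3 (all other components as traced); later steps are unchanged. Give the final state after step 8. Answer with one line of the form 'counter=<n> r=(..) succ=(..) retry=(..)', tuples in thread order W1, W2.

counter=5 r=(4,3) succ=(1,2) retry=(1,0)

state after step 1 := counter=2 r=(3,0) succ=(0,0) retry=(0,0)
2 | W2 LOAD | counter=2 r=(3,2) succ=(0,0) retry=(0,0)
3 | W1 CAS | counter=2 r=(3,2) succ=(0,0) retry=(1,0)
4 | W2 CAS | counter=3 r=(3,2) succ=(0,1) retry=(1,0)
5 | W2 LOAD | counter=3 r=(3,3) succ=(0,1) retry=(1,0)
6 | W2 CAS | counter=4 r=(3,3) succ=(0,2) retry=(1,0)
7 | W1 LOAD | counter=4 r=(4,3) succ=(0,2) retry=(1,0)
8 | W1 CAS | counter=5 r=(4,3) succ=(1,2) retry=(1,0)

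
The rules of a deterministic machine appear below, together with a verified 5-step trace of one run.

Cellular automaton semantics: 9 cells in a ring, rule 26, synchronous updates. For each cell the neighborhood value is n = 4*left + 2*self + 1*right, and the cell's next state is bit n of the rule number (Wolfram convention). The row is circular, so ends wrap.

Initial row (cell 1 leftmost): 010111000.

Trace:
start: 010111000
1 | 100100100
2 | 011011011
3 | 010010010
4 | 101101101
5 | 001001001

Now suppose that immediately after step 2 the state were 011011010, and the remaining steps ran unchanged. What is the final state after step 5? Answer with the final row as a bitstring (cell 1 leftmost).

111000010

state after step 2 := 011011010
3 | 110010001
4 | 001101011
5 | 111000010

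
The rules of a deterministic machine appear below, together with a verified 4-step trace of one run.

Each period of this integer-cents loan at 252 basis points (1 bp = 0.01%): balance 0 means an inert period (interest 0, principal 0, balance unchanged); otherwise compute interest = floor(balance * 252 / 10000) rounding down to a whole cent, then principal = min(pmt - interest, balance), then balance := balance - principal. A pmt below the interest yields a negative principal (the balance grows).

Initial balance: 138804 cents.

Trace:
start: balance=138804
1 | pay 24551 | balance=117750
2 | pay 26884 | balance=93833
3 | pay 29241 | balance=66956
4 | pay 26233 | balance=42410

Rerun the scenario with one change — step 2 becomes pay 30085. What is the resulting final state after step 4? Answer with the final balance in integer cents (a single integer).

(re-executing from step 2 with the substitution; state before step 2: balance=117750)
2 | pay 30085 | balance=90632
3 | pay 29241 | balance=63674
4 | pay 26233 | balance=39045

39045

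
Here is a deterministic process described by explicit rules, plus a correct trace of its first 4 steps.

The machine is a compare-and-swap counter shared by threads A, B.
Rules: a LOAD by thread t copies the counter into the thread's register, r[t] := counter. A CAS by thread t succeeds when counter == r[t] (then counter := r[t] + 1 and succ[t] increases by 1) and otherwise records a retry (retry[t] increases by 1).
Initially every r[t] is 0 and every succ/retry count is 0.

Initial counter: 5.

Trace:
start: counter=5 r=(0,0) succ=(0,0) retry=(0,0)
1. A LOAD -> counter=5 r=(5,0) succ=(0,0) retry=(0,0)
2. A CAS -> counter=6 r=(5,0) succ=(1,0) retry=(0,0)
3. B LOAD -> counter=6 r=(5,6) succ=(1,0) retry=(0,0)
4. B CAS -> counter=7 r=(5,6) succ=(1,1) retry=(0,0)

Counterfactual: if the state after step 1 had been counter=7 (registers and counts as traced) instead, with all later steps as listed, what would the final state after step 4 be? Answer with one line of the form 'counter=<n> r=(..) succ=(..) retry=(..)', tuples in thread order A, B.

state after step 1 := counter=7 r=(5,0) succ=(0,0) retry=(0,0)
2. A CAS -> counter=7 r=(5,0) succ=(0,0) retry=(1,0)
3. B LOAD -> counter=7 r=(5,7) succ=(0,0) retry=(1,0)
4. B CAS -> counter=8 r=(5,7) succ=(0,1) retry=(1,0)

counter=8 r=(5,7) succ=(0,1) retry=(1,0)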